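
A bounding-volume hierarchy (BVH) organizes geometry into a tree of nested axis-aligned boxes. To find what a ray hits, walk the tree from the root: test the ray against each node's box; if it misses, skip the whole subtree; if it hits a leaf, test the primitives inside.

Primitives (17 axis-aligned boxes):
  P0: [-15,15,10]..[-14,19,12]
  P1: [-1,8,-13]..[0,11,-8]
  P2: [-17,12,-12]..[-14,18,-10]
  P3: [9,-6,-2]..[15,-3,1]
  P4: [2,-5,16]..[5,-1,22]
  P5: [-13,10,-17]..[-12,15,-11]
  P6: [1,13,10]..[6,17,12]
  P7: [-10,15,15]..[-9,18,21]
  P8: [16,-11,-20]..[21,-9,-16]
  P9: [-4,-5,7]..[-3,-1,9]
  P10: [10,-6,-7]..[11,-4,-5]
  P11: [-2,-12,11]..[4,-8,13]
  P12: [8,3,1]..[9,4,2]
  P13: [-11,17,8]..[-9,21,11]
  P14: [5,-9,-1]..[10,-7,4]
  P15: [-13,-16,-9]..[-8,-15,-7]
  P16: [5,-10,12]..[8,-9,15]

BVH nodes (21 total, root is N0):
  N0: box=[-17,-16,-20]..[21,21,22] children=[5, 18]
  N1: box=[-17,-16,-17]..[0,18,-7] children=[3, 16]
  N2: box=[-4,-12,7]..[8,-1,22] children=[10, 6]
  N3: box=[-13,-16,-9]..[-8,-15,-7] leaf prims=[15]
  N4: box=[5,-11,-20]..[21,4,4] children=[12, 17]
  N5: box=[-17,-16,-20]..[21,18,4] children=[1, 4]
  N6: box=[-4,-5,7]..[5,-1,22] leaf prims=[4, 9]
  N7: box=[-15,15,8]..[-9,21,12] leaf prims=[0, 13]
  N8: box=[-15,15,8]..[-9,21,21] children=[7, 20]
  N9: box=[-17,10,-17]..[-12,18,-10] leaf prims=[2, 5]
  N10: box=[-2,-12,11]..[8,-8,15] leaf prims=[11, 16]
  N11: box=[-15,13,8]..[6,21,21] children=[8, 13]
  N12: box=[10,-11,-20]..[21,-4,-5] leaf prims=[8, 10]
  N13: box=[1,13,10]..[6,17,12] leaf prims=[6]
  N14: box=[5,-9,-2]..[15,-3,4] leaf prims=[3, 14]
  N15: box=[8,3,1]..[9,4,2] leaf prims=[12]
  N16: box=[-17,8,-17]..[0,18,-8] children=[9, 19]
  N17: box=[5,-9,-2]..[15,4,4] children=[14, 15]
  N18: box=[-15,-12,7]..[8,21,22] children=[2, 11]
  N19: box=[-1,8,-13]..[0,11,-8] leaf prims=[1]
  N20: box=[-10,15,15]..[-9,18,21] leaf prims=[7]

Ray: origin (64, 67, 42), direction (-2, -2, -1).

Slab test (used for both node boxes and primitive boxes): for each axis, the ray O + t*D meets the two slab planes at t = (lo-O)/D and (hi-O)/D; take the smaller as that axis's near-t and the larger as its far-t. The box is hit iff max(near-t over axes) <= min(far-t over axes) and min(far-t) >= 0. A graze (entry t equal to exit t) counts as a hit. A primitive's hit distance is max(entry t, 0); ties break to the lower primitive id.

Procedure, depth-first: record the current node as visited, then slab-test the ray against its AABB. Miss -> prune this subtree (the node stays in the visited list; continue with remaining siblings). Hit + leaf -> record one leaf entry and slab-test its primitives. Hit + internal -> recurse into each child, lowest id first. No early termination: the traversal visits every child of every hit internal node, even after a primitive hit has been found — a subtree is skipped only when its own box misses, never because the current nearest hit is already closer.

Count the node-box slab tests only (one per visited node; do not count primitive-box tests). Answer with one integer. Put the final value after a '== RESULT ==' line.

Traverse from the root:
N0 x:[43/2,81/2] y:[23,83/2] z:[20,62] -> hit [23,81/2], descend [5, 18]
  N5 x:[43/2,81/2] y:[49/2,83/2] z:[38,62] -> hit [38,81/2], descend [1, 4]
    N1 x:[32,81/2] y:[49/2,83/2] z:[49,59] -> miss, prune
    N4 x:[43/2,59/2] y:[63/2,39] z:[38,62] -> miss, prune
  N18 x:[28,79/2] y:[23,79/2] z:[20,35] -> hit [28,35], descend [2, 11]
    N2 x:[28,34] y:[34,79/2] z:[20,35] -> hit [34,34], descend [6, 10]
      N6 x:[59/2,34] y:[34,36] z:[20,35] -> hit [34,34] leaf, test {P4(miss), P9@t=34}
      N10 x:[28,33] y:[75/2,79/2] z:[27,31] -> miss, prune
    N11 x:[29,79/2] y:[23,27] z:[21,34] -> miss, prune

9 AABB tests over nodes [0, 5, 1, 4, 18, 2, 6, 10, 11]; 1 leaf entered; closest P9.

== RESULT ==
9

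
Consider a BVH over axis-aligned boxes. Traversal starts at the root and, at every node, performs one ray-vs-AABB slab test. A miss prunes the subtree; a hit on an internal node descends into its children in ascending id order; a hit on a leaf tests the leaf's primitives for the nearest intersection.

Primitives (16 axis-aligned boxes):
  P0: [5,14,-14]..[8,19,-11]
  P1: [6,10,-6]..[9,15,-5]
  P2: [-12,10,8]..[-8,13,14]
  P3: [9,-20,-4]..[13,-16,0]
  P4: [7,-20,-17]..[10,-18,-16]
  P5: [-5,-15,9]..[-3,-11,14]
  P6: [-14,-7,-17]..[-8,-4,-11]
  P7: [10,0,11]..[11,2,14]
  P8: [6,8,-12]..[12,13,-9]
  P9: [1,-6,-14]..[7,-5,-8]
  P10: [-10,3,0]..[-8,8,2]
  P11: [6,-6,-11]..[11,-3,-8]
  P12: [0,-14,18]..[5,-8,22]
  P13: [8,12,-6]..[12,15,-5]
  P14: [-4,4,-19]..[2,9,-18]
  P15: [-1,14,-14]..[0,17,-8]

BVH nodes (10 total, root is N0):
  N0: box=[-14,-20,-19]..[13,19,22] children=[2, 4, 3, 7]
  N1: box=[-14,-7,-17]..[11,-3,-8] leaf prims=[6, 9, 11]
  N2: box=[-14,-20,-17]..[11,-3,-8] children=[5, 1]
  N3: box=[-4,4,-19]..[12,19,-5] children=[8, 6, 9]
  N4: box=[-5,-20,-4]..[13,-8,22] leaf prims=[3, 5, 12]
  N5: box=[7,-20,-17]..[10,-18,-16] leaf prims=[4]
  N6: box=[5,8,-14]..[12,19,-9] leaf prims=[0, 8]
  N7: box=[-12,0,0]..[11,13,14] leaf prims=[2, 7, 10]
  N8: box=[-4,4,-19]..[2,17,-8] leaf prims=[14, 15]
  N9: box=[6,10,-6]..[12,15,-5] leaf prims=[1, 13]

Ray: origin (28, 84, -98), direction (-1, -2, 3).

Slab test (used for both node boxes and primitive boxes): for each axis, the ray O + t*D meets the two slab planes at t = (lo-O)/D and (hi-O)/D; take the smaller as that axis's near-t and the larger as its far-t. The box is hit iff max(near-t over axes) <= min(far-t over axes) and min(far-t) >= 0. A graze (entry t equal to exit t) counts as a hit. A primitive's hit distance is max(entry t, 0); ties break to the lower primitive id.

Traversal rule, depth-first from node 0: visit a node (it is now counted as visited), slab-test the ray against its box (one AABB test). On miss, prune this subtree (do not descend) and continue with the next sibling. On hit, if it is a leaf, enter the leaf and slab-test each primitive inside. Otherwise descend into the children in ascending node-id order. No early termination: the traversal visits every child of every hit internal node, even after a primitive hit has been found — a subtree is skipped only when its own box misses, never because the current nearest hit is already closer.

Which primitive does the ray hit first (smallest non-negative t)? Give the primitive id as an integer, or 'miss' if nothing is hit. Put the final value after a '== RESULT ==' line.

Traverse from the root:
N0 x:[15,42] y:[65/2,52] z:[79/3,40] -> hit [65/2,40], descend [2, 3, 4, 7]
  N2 x:[17,42] y:[87/2,52] z:[27,30] -> miss, prune
  N3 x:[16,32] y:[65/2,40] z:[79/3,31] -> miss, prune
  N4 x:[15,33] y:[46,52] z:[94/3,40] -> miss, prune
  N7 x:[17,40] y:[71/2,42] z:[98/3,112/3] -> hit [71/2,112/3] leaf, test {P2@t=36, P7(miss), P10(miss)}

5 AABB tests over nodes [0, 2, 3, 4, 7]; 1 leaf entered; closest P2.

== RESULT ==
2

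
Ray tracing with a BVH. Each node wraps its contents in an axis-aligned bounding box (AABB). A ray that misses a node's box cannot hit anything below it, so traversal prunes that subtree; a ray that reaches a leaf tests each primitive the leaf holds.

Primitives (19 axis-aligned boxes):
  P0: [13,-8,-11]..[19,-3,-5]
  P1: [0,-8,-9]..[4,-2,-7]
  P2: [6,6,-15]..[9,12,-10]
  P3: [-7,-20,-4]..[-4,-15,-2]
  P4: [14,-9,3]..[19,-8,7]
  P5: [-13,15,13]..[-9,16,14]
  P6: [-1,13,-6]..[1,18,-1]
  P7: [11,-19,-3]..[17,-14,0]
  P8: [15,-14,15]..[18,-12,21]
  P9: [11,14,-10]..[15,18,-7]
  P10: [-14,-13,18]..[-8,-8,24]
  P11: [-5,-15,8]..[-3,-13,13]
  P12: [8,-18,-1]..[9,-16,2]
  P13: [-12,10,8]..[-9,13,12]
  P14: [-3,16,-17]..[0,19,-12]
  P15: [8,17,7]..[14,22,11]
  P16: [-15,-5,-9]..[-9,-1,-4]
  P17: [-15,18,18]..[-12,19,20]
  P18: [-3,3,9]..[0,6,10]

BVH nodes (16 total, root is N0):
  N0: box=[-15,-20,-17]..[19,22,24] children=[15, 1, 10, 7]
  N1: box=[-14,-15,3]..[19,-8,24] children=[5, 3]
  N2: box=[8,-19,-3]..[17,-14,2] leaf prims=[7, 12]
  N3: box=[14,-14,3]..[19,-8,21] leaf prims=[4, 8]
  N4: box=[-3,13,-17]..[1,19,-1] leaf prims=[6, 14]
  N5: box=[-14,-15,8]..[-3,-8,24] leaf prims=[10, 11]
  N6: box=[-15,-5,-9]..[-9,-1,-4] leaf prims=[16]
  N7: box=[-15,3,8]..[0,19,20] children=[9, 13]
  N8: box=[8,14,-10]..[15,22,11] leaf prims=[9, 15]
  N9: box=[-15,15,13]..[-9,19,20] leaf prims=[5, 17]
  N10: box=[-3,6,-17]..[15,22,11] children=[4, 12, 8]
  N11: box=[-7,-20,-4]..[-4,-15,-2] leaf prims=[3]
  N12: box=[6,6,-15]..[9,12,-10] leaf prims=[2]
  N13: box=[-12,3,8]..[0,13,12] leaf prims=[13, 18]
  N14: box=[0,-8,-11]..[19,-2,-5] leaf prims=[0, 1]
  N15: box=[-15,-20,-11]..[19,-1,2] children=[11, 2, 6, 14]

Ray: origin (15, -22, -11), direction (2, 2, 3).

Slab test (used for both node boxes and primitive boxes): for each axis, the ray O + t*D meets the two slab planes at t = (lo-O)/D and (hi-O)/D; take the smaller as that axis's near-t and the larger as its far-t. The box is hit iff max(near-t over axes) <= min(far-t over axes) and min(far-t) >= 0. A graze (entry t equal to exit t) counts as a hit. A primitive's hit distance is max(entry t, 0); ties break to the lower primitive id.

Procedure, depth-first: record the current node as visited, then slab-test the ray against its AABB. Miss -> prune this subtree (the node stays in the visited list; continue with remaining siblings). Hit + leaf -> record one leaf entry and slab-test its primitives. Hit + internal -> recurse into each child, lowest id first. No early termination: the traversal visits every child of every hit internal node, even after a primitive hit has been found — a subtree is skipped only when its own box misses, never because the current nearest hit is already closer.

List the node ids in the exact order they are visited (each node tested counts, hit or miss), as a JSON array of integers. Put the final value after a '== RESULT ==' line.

Trace the traversal:
N0 x:[-15,2] y:[1,22] z:[-2,35/3] -> hit [1,2], descend [1, 7, 10, 15]
  N1 x:[-29/2,2] y:[7/2,7] z:[14/3,35/3] -> miss, prune
  N7 x:[-15,-15/2] y:[25/2,41/2] z:[19/3,31/3] -> miss, prune
  N10 x:[-9,0] y:[14,22] z:[-2,22/3] -> miss, prune
  N15 x:[-15,2] y:[1,21/2] z:[0,13/3] -> hit [1,2], descend [2, 6, 11, 14]
    N2 x:[-7/2,1] y:[3/2,4] z:[8/3,13/3] -> miss, prune
    N6 x:[-15,-12] y:[17/2,21/2] z:[2/3,7/3] -> miss, prune
    N11 x:[-11,-19/2] y:[1,7/2] z:[7/3,3] -> miss, prune
    N14 x:[-15/2,2] y:[7,10] z:[0,2] -> miss, prune

Summary -> nodes [0, 1, 7, 10, 15, 2, 6, 11, 14]; box-tests=9; leaf-entries=0; first=miss

== RESULT ==
[0, 1, 7, 10, 15, 2, 6, 11, 14]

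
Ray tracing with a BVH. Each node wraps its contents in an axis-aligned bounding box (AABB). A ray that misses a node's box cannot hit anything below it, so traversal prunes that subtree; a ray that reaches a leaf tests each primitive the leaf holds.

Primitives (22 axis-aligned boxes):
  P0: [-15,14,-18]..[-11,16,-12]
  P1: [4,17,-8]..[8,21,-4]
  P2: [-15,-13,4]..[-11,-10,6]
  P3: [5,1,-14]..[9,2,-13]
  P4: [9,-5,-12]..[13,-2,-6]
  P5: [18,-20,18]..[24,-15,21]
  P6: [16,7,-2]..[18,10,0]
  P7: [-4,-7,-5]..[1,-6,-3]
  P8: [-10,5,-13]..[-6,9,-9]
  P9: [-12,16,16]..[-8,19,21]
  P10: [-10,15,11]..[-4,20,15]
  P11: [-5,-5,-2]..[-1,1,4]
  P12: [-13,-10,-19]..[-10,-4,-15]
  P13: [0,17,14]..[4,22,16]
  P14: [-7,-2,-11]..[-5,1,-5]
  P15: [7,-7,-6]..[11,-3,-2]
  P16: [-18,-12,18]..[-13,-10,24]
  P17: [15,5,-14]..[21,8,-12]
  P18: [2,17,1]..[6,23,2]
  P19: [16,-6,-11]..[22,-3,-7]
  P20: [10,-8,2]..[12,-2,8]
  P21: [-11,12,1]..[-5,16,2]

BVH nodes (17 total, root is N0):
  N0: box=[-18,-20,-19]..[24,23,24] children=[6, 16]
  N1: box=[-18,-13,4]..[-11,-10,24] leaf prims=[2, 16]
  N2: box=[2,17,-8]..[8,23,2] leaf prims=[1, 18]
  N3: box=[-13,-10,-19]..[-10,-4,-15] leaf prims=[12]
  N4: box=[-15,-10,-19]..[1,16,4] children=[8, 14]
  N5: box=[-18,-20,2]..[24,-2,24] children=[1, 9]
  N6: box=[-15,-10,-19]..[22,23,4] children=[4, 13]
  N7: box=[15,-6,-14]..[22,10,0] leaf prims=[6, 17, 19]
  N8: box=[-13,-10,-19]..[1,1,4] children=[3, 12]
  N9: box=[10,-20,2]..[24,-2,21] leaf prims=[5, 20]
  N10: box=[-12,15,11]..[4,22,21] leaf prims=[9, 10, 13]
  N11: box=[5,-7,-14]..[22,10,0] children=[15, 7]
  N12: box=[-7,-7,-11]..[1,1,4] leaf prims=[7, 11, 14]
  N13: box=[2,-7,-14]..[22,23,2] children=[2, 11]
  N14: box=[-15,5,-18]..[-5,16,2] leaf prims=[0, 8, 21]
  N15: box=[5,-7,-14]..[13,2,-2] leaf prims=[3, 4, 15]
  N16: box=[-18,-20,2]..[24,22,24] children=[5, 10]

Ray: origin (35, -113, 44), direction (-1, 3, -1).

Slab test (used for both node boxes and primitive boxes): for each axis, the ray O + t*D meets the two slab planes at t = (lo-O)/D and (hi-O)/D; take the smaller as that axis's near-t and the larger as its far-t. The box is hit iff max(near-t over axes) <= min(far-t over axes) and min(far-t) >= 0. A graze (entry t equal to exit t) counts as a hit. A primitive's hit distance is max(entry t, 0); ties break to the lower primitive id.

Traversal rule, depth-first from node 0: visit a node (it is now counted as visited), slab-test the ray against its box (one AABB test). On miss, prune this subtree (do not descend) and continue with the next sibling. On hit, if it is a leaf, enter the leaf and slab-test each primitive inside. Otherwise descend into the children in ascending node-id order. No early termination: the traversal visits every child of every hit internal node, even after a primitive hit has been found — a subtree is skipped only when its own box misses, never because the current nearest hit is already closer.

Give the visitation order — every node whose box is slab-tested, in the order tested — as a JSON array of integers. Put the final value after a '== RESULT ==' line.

Walk:
N0 x:[11,53] y:[31,136/3] z:[20,63] -> hit [31,136/3], descend [6, 16]
  N6 x:[13,50] y:[103/3,136/3] z:[40,63] -> hit [40,136/3], descend [4, 13]
    N4 x:[34,50] y:[103/3,43] z:[40,63] -> hit [40,43], descend [8, 14]
      N8 x:[34,48] y:[103/3,38] z:[40,63] -> miss, prune
      N14 x:[40,50] y:[118/3,43] z:[42,62] -> hit [42,43] leaf, test {P0(miss), P8(miss), P21@t=42}
    N13 x:[13,33] y:[106/3,136/3] z:[42,58] -> miss, prune
  N16 x:[11,53] y:[31,45] z:[20,42] -> hit [31,42], descend [5, 10]
    N5 x:[11,53] y:[31,37] z:[20,42] -> hit [31,37], descend [1, 9]
      N1 x:[46,53] y:[100/3,103/3] z:[20,40] -> miss, prune
      N9 x:[11,25] y:[31,37] z:[23,42] -> miss, prune
    N10 x:[31,47] y:[128/3,45] z:[23,33] -> miss, prune

Summary -> nodes [0, 6, 4, 8, 14, 13, 16, 5, 1, 9, 10]; box-tests=11; leaf-entries=1; first=P21

== RESULT ==
[0, 6, 4, 8, 14, 13, 16, 5, 1, 9, 10]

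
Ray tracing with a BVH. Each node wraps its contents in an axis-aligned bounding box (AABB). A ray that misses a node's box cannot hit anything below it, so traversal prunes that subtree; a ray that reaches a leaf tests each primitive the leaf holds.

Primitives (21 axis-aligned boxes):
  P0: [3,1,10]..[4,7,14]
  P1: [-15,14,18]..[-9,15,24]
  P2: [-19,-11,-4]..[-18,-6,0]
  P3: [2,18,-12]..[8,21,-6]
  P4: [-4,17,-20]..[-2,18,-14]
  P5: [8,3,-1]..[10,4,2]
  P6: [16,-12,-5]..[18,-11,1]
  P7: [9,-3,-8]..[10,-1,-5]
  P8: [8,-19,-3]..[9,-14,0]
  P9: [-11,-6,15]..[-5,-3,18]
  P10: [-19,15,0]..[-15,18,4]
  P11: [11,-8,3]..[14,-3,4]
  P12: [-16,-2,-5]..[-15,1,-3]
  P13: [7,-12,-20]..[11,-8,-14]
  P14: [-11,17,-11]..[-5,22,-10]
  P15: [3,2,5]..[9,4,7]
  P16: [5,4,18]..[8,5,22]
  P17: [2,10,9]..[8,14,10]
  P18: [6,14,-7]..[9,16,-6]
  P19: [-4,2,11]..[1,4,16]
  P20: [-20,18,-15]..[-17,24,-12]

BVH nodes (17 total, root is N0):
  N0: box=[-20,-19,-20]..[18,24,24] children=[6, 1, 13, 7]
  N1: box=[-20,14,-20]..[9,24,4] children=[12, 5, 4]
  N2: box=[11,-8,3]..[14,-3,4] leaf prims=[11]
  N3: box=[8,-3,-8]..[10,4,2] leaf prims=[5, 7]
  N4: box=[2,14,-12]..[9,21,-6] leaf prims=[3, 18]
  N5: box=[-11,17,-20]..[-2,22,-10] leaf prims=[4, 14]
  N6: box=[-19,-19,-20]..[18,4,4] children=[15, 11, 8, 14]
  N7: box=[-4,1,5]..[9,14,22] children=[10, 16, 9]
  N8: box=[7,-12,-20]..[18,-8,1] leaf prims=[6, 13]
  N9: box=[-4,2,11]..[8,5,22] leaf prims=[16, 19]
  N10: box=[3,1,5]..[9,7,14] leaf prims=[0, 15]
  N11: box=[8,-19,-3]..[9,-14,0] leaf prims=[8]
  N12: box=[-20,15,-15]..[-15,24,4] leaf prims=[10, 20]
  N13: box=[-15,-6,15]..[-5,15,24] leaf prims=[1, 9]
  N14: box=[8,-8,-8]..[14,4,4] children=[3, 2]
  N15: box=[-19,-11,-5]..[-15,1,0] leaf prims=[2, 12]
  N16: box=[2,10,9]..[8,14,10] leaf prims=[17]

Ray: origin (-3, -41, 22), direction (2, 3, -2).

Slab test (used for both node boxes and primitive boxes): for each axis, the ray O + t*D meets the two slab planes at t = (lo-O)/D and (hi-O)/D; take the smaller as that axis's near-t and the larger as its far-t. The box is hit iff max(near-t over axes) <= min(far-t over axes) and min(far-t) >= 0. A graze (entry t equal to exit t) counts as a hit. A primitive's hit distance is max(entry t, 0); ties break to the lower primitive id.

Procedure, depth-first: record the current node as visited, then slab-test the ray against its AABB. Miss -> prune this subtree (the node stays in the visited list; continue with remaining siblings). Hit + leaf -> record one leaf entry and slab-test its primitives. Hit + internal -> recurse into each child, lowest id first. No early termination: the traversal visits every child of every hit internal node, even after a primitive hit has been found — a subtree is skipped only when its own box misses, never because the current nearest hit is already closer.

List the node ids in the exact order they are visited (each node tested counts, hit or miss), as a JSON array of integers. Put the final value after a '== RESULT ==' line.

Trace the traversal:
N0 x:[-17/2,21/2] y:[22/3,65/3] z:[-1,21] -> hit [22/3,21/2], descend [1, 6, 7, 13]
  N1 x:[-17/2,6] y:[55/3,65/3] z:[9,21] -> miss, prune
  N6 x:[-8,21/2] y:[22/3,15] z:[9,21] -> hit [9,21/2], descend [8, 11, 14, 15]
    N8 x:[5,21/2] y:[29/3,11] z:[21/2,21] -> hit [21/2,21/2] leaf, test {P6(miss), P13(miss)}
    N11 x:[11/2,6] y:[22/3,9] z:[11,25/2] -> miss, prune
    N14 x:[11/2,17/2] y:[11,15] z:[9,15] -> miss, prune
    N15 x:[-8,-6] y:[10,14] z:[11,27/2] -> miss, prune
  N7 x:[-1/2,6] y:[14,55/3] z:[0,17/2] -> miss, prune
  N13 x:[-6,-1] y:[35/3,56/3] z:[-1,7/2] -> miss, prune

order=[0, 1, 6, 8, 11, 14, 15, 7, 13]  |boxes|=9  |leaves|=1  hit=miss

== RESULT ==
[0, 1, 6, 8, 11, 14, 15, 7, 13]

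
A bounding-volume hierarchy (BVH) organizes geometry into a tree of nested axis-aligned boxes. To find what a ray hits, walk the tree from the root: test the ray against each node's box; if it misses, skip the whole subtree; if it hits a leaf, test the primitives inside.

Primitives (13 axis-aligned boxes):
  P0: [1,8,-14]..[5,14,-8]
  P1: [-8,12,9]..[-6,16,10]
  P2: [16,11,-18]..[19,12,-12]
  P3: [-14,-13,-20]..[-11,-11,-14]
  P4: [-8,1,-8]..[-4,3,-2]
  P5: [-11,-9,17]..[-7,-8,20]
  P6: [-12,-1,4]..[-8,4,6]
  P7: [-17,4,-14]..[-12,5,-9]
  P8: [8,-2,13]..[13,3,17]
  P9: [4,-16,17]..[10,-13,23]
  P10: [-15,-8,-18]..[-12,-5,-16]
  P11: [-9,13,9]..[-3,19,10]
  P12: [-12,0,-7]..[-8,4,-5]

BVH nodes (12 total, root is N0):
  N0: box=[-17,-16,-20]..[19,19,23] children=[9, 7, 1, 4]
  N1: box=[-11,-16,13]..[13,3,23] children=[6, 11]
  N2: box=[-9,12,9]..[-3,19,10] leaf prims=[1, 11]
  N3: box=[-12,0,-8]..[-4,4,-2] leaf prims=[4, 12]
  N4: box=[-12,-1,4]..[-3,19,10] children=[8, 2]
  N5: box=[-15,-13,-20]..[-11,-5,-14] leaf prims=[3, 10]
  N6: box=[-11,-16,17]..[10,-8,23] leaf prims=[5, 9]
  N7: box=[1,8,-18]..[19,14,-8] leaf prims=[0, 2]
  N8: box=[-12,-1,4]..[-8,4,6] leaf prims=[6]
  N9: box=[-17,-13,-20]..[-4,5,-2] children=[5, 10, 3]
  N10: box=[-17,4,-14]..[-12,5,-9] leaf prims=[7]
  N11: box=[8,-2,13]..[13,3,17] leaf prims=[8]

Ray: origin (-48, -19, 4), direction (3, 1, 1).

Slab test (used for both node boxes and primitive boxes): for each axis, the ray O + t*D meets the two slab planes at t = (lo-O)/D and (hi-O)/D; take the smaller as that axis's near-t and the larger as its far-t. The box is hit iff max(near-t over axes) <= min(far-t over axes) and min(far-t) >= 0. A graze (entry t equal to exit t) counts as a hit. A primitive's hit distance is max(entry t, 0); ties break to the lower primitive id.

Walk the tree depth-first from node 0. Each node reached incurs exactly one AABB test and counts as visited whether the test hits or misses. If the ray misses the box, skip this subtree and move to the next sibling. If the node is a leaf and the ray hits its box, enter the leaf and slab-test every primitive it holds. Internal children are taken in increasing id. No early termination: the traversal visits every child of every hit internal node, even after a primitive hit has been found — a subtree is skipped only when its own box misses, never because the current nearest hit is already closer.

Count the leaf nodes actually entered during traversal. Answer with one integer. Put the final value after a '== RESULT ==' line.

Walk:
N0 x:[31/3,67/3] y:[3,38] z:[-24,19] -> hit [31/3,19], descend [1, 4, 7, 9]
  N1 x:[37/3,61/3] y:[3,22] z:[9,19] -> hit [37/3,19], descend [6, 11]
    N6 x:[37/3,58/3] y:[3,11] z:[13,19] -> miss, prune
    N11 x:[56/3,61/3] y:[17,22] z:[9,13] -> miss, prune
  N4 x:[12,15] y:[18,38] z:[0,6] -> miss, prune
  N7 x:[49/3,67/3] y:[27,33] z:[-22,-12] -> miss, prune
  N9 x:[31/3,44/3] y:[6,24] z:[-24,-6] -> miss, prune

Summary -> nodes [0, 1, 6, 11, 4, 7, 9]; box-tests=7; leaf-entries=0; first=miss

== RESULT ==
0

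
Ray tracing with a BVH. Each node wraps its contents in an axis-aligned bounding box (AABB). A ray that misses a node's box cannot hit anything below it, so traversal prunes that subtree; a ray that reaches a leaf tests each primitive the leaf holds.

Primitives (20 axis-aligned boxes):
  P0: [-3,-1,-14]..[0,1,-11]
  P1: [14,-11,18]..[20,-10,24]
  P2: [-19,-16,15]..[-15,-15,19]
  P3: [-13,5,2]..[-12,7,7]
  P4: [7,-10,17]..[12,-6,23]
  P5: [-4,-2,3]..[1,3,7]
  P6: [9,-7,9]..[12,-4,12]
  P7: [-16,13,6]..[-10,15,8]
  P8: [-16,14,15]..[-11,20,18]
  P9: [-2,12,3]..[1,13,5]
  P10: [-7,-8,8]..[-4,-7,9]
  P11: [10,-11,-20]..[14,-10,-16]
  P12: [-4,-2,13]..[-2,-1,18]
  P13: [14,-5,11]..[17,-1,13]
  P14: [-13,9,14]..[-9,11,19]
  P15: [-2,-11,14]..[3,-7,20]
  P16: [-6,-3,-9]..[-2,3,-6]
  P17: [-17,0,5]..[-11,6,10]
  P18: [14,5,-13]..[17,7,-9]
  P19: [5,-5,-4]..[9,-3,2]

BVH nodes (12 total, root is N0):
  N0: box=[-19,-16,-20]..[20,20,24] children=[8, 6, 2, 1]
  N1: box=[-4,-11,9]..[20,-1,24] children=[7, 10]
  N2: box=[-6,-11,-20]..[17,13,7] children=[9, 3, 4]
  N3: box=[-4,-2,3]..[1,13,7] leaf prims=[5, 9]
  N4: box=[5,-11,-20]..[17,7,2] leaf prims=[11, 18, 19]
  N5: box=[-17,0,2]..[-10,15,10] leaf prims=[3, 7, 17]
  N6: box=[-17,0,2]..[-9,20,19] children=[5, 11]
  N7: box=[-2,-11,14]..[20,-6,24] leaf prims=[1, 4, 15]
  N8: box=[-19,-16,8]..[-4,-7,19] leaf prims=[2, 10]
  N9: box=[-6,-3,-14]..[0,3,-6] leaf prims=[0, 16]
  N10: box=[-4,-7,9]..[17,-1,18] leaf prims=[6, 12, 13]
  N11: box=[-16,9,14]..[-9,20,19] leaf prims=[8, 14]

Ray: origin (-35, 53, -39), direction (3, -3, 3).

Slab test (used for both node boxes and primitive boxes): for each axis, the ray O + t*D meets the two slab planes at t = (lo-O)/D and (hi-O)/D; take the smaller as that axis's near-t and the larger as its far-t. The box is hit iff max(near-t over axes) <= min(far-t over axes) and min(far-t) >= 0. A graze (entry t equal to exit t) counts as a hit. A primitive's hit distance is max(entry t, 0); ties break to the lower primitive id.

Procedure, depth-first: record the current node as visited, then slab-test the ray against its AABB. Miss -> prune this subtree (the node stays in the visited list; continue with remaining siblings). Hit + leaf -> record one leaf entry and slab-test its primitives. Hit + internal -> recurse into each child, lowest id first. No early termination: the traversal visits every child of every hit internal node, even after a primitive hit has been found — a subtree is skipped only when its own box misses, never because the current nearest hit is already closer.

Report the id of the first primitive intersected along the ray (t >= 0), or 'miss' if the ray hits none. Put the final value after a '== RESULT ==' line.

Walk:
N0 x:[16/3,55/3] y:[11,23] z:[19/3,21] -> hit [11,55/3], descend [1, 2, 6, 8]
  N1 x:[31/3,55/3] y:[18,64/3] z:[16,21] -> hit [18,55/3], descend [7, 10]
    N7 x:[11,55/3] y:[59/3,64/3] z:[53/3,21] -> miss, prune
    N10 x:[31/3,52/3] y:[18,20] z:[16,19] -> miss, prune
  N2 x:[29/3,52/3] y:[40/3,64/3] z:[19/3,46/3] -> hit [40/3,46/3], descend [3, 4, 9]
    N3 x:[31/3,12] y:[40/3,55/3] z:[14,46/3] -> miss, prune
    N4 x:[40/3,52/3] y:[46/3,64/3] z:[19/3,41/3] -> miss, prune
    N9 x:[29/3,35/3] y:[50/3,56/3] z:[25/3,11] -> miss, prune
  N6 x:[6,26/3] y:[11,53/3] z:[41/3,58/3] -> miss, prune
  N8 x:[16/3,31/3] y:[20,23] z:[47/3,58/3] -> miss, prune

order=[0, 1, 7, 10, 2, 3, 4, 9, 6, 8]  |boxes|=10  |leaves|=0  hit=miss

== RESULT ==
miss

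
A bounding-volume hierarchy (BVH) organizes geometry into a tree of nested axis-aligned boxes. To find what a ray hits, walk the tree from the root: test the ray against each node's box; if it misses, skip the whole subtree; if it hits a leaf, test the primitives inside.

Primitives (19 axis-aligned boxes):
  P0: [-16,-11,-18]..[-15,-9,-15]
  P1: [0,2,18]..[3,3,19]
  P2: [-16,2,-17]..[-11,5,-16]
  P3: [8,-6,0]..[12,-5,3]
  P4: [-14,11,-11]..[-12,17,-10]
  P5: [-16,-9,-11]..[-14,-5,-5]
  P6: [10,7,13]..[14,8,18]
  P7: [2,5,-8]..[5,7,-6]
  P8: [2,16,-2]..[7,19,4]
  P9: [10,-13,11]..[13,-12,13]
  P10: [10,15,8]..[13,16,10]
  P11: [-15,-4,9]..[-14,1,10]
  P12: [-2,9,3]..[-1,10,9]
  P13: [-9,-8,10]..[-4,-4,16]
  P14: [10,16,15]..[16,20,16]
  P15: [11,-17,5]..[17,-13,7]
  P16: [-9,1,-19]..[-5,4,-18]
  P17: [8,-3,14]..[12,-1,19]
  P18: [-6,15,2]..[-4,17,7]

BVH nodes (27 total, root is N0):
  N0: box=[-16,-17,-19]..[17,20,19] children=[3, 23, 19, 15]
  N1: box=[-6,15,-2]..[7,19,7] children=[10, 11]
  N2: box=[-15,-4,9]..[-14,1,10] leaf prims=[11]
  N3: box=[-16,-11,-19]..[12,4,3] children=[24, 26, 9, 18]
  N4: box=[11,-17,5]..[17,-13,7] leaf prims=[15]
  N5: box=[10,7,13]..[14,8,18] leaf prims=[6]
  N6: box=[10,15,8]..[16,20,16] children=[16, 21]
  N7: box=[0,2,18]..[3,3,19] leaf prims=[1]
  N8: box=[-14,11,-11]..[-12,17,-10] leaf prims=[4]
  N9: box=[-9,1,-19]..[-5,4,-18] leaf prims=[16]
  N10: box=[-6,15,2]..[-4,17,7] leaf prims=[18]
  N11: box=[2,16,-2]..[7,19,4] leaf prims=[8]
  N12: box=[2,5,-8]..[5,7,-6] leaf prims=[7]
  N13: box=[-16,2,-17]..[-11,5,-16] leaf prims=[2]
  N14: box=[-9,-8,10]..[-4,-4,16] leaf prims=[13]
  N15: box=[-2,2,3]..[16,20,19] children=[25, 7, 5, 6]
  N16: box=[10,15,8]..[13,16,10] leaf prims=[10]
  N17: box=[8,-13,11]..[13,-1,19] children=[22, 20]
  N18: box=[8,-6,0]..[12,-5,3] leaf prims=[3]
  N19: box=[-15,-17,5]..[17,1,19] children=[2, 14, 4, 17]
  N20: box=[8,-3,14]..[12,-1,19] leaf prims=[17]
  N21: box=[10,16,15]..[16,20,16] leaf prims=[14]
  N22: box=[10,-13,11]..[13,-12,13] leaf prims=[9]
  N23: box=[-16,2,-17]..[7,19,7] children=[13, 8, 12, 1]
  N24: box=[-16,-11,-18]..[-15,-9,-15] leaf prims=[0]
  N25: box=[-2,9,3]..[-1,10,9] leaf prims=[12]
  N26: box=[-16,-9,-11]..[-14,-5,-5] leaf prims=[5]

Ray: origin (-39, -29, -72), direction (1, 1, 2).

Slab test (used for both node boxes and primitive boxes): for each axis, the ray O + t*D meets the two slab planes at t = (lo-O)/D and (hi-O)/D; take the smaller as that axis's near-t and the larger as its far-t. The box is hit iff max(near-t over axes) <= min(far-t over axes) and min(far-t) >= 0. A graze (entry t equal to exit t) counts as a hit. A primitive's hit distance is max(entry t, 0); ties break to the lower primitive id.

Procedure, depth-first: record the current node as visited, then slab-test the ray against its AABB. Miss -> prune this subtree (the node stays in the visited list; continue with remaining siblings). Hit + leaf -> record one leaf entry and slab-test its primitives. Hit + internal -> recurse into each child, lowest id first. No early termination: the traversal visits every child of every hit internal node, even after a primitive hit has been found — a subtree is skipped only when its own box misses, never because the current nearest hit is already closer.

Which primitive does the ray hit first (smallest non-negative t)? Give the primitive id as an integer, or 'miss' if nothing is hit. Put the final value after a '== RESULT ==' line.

Traverse from the root:
N0 x:[23,56] y:[12,49] z:[53/2,91/2] -> hit [53/2,91/2], descend [3, 15, 19, 23]
  N3 x:[23,51] y:[18,33] z:[53/2,75/2] -> hit [53/2,33], descend [9, 18, 24, 26]
    N9 x:[30,34] y:[30,33] z:[53/2,27] -> miss, prune
    N18 x:[47,51] y:[23,24] z:[36,75/2] -> miss, prune
    N24 x:[23,24] y:[18,20] z:[27,57/2] -> miss, prune
    N26 x:[23,25] y:[20,24] z:[61/2,67/2] -> miss, prune
  N15 x:[37,55] y:[31,49] z:[75/2,91/2] -> hit [75/2,91/2], descend [5, 6, 7, 25]
    N5 x:[49,53] y:[36,37] z:[85/2,45] -> miss, prune
    N6 x:[49,55] y:[44,49] z:[40,44] -> miss, prune
    N7 x:[39,42] y:[31,32] z:[45,91/2] -> miss, prune
    N25 x:[37,38] y:[38,39] z:[75/2,81/2] -> hit [38,38] leaf, test {P12@t=38}
  N19 x:[24,56] y:[12,30] z:[77/2,91/2] -> miss, prune
  N23 x:[23,46] y:[31,48] z:[55/2,79/2] -> hit [31,79/2], descend [1, 8, 12, 13]
    N1 x:[33,46] y:[44,48] z:[35,79/2] -> miss, prune
    N8 x:[25,27] y:[40,46] z:[61/2,31] -> miss, prune
    N12 x:[41,44] y:[34,36] z:[32,33] -> miss, prune
    N13 x:[23,28] y:[31,34] z:[55/2,28] -> miss, prune

order=[0, 3, 9, 18, 24, 26, 15, 5, 6, 7, 25, 19, 23, 1, 8, 12, 13]  |boxes|=17  |leaves|=1  hit=P12

== RESULT ==
12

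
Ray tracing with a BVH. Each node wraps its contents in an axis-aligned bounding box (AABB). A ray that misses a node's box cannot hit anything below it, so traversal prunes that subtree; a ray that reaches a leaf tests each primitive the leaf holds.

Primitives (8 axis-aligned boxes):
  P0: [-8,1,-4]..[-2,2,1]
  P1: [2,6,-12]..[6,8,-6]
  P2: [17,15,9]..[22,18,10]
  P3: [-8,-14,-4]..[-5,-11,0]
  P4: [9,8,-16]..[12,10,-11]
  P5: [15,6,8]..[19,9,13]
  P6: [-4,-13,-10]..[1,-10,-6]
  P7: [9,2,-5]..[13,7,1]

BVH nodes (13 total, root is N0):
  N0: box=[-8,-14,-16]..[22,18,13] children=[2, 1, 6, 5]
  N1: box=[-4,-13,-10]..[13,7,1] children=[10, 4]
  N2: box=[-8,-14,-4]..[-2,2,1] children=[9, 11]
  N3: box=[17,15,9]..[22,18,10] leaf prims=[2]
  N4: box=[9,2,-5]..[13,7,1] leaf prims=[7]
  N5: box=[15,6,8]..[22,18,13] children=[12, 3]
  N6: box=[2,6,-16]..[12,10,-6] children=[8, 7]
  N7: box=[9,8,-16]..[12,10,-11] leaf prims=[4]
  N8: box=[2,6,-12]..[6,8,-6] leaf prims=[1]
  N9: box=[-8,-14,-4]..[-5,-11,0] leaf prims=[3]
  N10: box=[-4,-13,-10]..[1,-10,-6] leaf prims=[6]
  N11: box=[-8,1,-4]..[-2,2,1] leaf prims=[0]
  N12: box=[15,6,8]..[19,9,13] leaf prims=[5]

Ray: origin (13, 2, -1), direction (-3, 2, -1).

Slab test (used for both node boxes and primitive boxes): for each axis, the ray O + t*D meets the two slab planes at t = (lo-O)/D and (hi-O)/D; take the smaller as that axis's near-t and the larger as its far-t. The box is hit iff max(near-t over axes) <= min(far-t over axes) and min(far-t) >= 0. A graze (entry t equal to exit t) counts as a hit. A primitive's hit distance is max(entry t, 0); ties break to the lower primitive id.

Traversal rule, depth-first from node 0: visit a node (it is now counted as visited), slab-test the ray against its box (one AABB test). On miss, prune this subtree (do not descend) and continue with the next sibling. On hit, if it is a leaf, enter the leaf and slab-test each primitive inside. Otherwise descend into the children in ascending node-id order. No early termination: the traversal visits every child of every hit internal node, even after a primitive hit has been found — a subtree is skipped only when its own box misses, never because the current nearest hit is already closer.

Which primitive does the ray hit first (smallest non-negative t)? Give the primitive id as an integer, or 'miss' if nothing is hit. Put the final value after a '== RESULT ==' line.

Walk:
N0 x:[-3,7] y:[-8,8] z:[-14,15] -> hit [-3,7], descend [1, 2, 5, 6]
  N1 x:[0,17/3] y:[-15/2,5/2] z:[-2,9] -> hit [0,5/2], descend [4, 10]
    N4 x:[0,4/3] y:[0,5/2] z:[-2,4] -> hit [0,4/3] leaf, test {P7@t=0}
    N10 x:[4,17/3] y:[-15/2,-6] z:[5,9] -> miss, prune
  N2 x:[5,7] y:[-8,0] z:[-2,3] -> miss, prune
  N5 x:[-3,-2/3] y:[2,8] z:[-14,-9] -> miss, prune
  N6 x:[1/3,11/3] y:[2,4] z:[5,15] -> miss, prune

Summary -> nodes [0, 1, 4, 10, 2, 5, 6]; box-tests=7; leaf-entries=1; first=P7

== RESULT ==
7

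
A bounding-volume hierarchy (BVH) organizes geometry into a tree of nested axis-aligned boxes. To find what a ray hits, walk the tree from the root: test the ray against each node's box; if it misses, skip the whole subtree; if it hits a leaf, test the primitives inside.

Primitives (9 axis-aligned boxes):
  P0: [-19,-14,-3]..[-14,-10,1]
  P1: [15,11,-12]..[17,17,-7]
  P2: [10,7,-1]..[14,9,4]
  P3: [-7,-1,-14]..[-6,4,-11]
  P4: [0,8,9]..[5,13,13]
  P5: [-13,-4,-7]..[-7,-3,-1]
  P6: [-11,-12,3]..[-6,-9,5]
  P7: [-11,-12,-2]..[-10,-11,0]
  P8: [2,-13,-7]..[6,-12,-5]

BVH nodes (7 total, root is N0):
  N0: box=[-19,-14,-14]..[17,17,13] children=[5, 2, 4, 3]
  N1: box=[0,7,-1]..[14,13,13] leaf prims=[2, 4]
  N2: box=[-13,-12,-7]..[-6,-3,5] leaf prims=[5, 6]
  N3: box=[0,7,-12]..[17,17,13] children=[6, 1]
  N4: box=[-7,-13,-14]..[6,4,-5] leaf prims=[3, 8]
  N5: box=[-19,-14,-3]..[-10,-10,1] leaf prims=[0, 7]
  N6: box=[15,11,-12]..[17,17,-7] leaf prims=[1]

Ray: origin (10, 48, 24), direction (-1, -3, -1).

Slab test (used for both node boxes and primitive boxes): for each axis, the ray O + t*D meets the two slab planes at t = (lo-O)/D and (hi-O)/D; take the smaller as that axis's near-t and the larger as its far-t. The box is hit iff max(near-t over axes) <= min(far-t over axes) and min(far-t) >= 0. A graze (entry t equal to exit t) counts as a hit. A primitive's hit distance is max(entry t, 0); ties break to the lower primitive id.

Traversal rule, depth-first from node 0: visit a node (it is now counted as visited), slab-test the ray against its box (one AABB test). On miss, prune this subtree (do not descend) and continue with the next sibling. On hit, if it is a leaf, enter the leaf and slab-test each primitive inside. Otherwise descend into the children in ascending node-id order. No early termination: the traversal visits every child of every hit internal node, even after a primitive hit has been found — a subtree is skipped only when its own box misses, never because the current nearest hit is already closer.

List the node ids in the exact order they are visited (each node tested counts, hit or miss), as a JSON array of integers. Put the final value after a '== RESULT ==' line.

Walk:
N0 x:[-7,29] y:[31/3,62/3] z:[11,38] -> hit [11,62/3], descend [2, 3, 4, 5]
  N2 x:[16,23] y:[17,20] z:[19,31] -> hit [19,20] leaf, test {P5(miss), P6@t=19}
  N3 x:[-7,10] y:[31/3,41/3] z:[11,36] -> miss, prune
  N4 x:[4,17] y:[44/3,61/3] z:[29,38] -> miss, prune
  N5 x:[20,29] y:[58/3,62/3] z:[23,27] -> miss, prune

order=[0, 2, 3, 4, 5]  |boxes|=5  |leaves|=1  hit=P6

== RESULT ==
[0, 2, 3, 4, 5]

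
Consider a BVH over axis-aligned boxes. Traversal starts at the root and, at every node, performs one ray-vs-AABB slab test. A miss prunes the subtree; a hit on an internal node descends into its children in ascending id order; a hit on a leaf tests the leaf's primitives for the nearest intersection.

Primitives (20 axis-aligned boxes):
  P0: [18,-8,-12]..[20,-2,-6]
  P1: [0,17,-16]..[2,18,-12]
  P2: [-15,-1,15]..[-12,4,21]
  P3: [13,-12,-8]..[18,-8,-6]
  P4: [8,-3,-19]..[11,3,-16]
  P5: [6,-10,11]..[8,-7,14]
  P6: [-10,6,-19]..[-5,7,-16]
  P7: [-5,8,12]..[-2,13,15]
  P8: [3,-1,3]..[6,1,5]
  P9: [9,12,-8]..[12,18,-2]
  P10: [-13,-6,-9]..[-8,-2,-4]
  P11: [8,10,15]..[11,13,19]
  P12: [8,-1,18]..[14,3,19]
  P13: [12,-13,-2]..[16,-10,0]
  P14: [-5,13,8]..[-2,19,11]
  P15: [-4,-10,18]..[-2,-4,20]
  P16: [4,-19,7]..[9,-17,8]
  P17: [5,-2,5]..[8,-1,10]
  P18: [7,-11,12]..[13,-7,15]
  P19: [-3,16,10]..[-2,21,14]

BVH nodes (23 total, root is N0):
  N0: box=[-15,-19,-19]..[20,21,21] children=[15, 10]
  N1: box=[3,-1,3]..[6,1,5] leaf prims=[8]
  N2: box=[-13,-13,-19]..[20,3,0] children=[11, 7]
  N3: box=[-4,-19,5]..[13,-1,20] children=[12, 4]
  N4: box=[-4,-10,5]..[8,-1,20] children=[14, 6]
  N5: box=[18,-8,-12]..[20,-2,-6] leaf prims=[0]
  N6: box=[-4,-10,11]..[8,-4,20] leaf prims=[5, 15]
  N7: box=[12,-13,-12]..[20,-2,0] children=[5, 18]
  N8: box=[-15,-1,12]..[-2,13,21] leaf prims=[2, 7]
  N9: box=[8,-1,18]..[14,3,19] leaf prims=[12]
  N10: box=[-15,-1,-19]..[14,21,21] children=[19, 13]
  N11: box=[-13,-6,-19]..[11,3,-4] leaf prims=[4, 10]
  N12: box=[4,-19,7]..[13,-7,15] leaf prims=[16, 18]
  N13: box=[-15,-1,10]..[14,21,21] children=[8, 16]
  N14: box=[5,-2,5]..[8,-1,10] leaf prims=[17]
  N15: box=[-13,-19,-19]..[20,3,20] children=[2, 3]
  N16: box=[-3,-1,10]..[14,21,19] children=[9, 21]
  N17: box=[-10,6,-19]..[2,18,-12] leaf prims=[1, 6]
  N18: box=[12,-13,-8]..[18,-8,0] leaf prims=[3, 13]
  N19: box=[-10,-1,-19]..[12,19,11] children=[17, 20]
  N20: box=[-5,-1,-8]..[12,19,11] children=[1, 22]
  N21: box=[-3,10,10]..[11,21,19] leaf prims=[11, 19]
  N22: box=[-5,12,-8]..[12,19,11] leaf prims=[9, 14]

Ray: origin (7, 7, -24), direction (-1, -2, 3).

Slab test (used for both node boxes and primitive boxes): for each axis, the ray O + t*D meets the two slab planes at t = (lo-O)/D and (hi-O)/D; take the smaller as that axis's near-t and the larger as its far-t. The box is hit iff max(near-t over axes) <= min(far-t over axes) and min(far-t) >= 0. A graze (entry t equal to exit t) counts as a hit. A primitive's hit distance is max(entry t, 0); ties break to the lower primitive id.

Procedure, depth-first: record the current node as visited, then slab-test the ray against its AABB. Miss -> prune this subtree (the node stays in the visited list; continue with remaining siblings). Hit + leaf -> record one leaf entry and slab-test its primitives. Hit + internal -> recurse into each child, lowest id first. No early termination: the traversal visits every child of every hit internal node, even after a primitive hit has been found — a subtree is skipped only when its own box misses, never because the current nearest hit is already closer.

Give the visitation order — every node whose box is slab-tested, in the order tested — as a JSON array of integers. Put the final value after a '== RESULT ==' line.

Traverse from the root:
N0 x:[-13,22] y:[-7,13] z:[5/3,15] -> hit [5/3,13], descend [10, 15]
  N10 x:[-7,22] y:[-7,4] z:[5/3,15] -> hit [5/3,4], descend [13, 19]
    N13 x:[-7,22] y:[-7,4] z:[34/3,15] -> miss, prune
    N19 x:[-5,17] y:[-6,4] z:[5/3,35/3] -> hit [5/3,4], descend [17, 20]
      N17 x:[5,17] y:[-11/2,1/2] z:[5/3,4] -> miss, prune
      N20 x:[-5,12] y:[-6,4] z:[16/3,35/3] -> miss, prune
  N15 x:[-13,20] y:[2,13] z:[5/3,44/3] -> hit [2,13], descend [2, 3]
    N2 x:[-13,20] y:[2,10] z:[5/3,8] -> hit [2,8], descend [7, 11]
      N7 x:[-13,-5] y:[9/2,10] z:[4,8] -> miss, prune
      N11 x:[-4,20] y:[2,13/2] z:[5/3,20/3] -> hit [2,13/2] leaf, test {P4(miss), P10(miss)}
    N3 x:[-6,11] y:[4,13] z:[29/3,44/3] -> hit [29/3,11], descend [4, 12]
      N4 x:[-1,11] y:[4,17/2] z:[29/3,44/3] -> miss, prune
      N12 x:[-6,3] y:[7,13] z:[31/3,13] -> miss, prune

13 AABB tests over nodes [0, 10, 13, 19, 17, 20, 15, 2, 7, 11, 3, 4, 12]; 1 leaf entered; closest miss.

== RESULT ==
[0, 10, 13, 19, 17, 20, 15, 2, 7, 11, 3, 4, 12]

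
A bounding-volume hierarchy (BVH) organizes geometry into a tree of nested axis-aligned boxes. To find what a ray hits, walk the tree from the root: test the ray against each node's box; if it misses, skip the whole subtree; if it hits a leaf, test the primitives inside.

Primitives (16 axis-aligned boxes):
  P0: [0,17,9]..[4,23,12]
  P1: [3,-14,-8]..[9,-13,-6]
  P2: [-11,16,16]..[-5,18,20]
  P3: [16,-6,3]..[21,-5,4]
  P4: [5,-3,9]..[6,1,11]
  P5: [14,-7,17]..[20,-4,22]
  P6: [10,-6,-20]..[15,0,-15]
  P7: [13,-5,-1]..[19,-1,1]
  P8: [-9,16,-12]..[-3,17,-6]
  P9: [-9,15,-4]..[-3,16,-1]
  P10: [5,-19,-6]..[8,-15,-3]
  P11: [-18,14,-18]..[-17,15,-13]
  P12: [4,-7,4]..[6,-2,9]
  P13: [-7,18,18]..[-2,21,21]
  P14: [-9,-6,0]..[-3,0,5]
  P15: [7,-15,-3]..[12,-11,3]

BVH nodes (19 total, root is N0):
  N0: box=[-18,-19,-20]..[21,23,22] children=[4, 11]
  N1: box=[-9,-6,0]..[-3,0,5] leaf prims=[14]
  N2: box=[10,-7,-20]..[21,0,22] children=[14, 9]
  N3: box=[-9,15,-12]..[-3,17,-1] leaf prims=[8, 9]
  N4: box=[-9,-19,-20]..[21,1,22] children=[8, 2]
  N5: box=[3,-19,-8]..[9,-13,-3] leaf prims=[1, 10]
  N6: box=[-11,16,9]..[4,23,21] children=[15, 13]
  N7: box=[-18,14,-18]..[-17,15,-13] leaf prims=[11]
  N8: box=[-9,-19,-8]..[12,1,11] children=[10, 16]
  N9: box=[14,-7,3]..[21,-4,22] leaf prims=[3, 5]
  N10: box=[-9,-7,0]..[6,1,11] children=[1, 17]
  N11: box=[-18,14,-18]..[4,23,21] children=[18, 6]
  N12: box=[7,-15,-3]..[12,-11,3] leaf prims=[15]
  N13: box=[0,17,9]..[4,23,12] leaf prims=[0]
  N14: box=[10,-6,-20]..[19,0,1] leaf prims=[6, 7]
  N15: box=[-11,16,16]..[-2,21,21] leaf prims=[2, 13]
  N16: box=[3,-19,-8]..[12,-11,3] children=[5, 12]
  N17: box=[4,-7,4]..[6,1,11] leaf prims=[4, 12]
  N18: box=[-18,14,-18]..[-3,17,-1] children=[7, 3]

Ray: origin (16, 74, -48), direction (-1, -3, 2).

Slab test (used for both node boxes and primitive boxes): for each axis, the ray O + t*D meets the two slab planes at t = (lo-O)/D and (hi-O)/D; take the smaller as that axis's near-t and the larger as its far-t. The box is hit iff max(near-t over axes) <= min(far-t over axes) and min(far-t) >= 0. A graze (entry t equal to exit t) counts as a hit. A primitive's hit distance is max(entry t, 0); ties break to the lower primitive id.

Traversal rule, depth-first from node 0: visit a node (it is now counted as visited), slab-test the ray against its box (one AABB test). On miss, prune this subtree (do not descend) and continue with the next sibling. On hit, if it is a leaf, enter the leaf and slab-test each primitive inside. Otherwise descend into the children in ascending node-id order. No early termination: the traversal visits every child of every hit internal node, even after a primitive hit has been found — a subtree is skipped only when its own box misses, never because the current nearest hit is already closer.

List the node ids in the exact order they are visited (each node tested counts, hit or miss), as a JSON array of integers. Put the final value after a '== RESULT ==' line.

Traverse from the root:
N0 x:[-5,34] y:[17,31] z:[14,35] -> hit [17,31], descend [4, 11]
  N4 x:[-5,25] y:[73/3,31] z:[14,35] -> hit [73/3,25], descend [2, 8]
    N2 x:[-5,6] y:[74/3,27] z:[14,35] -> miss, prune
    N8 x:[4,25] y:[73/3,31] z:[20,59/2] -> hit [73/3,25], descend [10, 16]
      N10 x:[10,25] y:[73/3,27] z:[24,59/2] -> hit [73/3,25], descend [1, 17]
        N1 x:[19,25] y:[74/3,80/3] z:[24,53/2] -> hit [74/3,25] leaf, test {P14@t=74/3}
        N17 x:[10,12] y:[73/3,27] z:[26,59/2] -> miss, prune
      N16 x:[4,13] y:[85/3,31] z:[20,51/2] -> miss, prune
  N11 x:[12,34] y:[17,20] z:[15,69/2] -> hit [17,20], descend [6, 18]
    N6 x:[12,27] y:[17,58/3] z:[57/2,69/2] -> miss, prune
    N18 x:[19,34] y:[19,20] z:[15,47/2] -> hit [19,20], descend [3, 7]
      N3 x:[19,25] y:[19,59/3] z:[18,47/2] -> hit [19,59/3] leaf, test {P8@t=19, P9(miss)}
      N7 x:[33,34] y:[59/3,20] z:[15,35/2] -> miss, prune

Summary -> nodes [0, 4, 2, 8, 10, 1, 17, 16, 11, 6, 18, 3, 7]; box-tests=13; leaf-entries=2; first=P8

== RESULT ==
[0, 4, 2, 8, 10, 1, 17, 16, 11, 6, 18, 3, 7]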